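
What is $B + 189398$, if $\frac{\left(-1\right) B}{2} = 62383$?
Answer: $64632$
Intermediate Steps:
$B = -124766$ ($B = \left(-2\right) 62383 = -124766$)
$B + 189398 = -124766 + 189398 = 64632$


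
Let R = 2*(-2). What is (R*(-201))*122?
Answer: 98088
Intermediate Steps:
R = -4
(R*(-201))*122 = -4*(-201)*122 = 804*122 = 98088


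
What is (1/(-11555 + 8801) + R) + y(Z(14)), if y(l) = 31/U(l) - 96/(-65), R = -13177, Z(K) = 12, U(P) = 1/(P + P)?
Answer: -2225367011/179010 ≈ -12432.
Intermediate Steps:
U(P) = 1/(2*P)
y(l) = 96/65 + 62*l (y(l) = 31/((1/(2*l))) - 96/(-65) = 31*(2*l) - 96*(-1/65) = 62*l + 96/65 = 96/65 + 62*l)
(1/(-11555 + 8801) + R) + y(Z(14)) = (1/(-11555 + 8801) - 13177) + (96/65 + 62*12) = (1/(-2754) - 13177) + (96/65 + 744) = (-1/2754 - 13177) + 48456/65 = -36289459/2754 + 48456/65 = -2225367011/179010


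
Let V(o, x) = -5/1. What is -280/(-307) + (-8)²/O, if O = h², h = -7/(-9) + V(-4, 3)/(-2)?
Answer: 7340632/1068667 ≈ 6.8690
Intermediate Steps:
V(o, x) = -5 (V(o, x) = -5*1 = -5)
h = 59/18 (h = -7/(-9) - 5/(-2) = -7*(-⅑) - 5*(-½) = 7/9 + 5/2 = 59/18 ≈ 3.2778)
O = 3481/324 (O = (59/18)² = 3481/324 ≈ 10.744)
-280/(-307) + (-8)²/O = -280/(-307) + (-8)²/(3481/324) = -280*(-1/307) + 64*(324/3481) = 280/307 + 20736/3481 = 7340632/1068667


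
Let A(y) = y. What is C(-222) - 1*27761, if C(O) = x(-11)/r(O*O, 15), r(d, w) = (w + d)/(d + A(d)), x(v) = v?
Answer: -456557929/16433 ≈ -27783.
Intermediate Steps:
r(d, w) = (d + w)/(2*d) (r(d, w) = (w + d)/(d + d) = (d + w)/((2*d)) = (d + w)*(1/(2*d)) = (d + w)/(2*d))
C(O) = -22*O²/(15 + O²) (C(O) = -11*2*O²/(O*O + 15) = -11*2*O²/(O² + 15) = -11*2*O²/(15 + O²) = -22*O²/(15 + O²))
C(-222) - 1*27761 = -22*(-222)²/(15 + (-222)²) - 1*27761 = -22*49284/(15 + 49284) - 27761 = -22*49284/49299 - 27761 = -22*49284*1/49299 - 27761 = -361416/16433 - 27761 = -456557929/16433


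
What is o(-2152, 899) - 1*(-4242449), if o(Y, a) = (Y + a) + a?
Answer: 4242095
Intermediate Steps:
o(Y, a) = Y + 2*a
o(-2152, 899) - 1*(-4242449) = (-2152 + 2*899) - 1*(-4242449) = (-2152 + 1798) + 4242449 = -354 + 4242449 = 4242095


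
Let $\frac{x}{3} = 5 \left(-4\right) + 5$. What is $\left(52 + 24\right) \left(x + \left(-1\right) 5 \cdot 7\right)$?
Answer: $-6080$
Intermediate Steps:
$x = -45$ ($x = 3 \left(5 \left(-4\right) + 5\right) = 3 \left(-20 + 5\right) = 3 \left(-15\right) = -45$)
$\left(52 + 24\right) \left(x + \left(-1\right) 5 \cdot 7\right) = \left(52 + 24\right) \left(-45 + \left(-1\right) 5 \cdot 7\right) = 76 \left(-45 - 35\right) = 76 \left(-80\right) = -6080$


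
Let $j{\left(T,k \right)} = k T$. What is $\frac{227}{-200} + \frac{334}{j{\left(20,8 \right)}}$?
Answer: $\frac{381}{400} \approx 0.9525$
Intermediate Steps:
$j{\left(T,k \right)} = T k$
$\frac{227}{-200} + \frac{334}{j{\left(20,8 \right)}} = \frac{227}{-200} + \frac{334}{20 \cdot 8} = 227 \left(- \frac{1}{200}\right) + \frac{334}{160} = - \frac{227}{200} + 334 \cdot \frac{1}{160} = - \frac{227}{200} + \frac{167}{80} = \frac{381}{400}$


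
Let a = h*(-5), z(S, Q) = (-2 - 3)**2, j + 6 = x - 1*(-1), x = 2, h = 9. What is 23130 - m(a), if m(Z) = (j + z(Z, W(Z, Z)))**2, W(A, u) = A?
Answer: 22646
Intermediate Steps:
j = -3 (j = -6 + (2 - 1*(-1)) = -6 + (2 + 1) = -6 + 3 = -3)
z(S, Q) = 25 (z(S, Q) = (-5)**2 = 25)
a = -45 (a = 9*(-5) = -45)
m(Z) = 484 (m(Z) = (-3 + 25)**2 = 22**2 = 484)
23130 - m(a) = 23130 - 1*484 = 23130 - 484 = 22646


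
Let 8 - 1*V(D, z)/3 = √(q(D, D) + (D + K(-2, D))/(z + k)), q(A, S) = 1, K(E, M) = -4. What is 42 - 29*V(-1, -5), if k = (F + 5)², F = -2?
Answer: -654 + 87*I/2 ≈ -654.0 + 43.5*I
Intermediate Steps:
k = 9 (k = (-2 + 5)² = 3² = 9)
V(D, z) = 24 - 3*√(1 + (-4 + D)/(9 + z)) (V(D, z) = 24 - 3*√(1 + (D - 4)/(z + 9)) = 24 - 3*√(1 + (-4 + D)/(9 + z)))
42 - 29*V(-1, -5) = 42 - 29*(24 - 3*√(5 - 1 - 5)/√(9 - 5)) = 42 - 29*(24 - 3*I/2) = 42 + (-696 + 87*I/2) = -654 + 87*I/2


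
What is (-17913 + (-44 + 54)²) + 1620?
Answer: -16193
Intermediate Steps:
(-17913 + (-44 + 54)²) + 1620 = (-17913 + 10²) + 1620 = (-17913 + 100) + 1620 = -17813 + 1620 = -16193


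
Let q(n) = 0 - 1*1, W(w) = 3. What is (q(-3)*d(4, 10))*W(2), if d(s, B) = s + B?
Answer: -42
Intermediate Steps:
d(s, B) = B + s
q(n) = -1 (q(n) = 0 - 1 = -1)
(q(-3)*d(4, 10))*W(2) = -(10 + 4)*3 = -1*14*3 = -14*3 = -42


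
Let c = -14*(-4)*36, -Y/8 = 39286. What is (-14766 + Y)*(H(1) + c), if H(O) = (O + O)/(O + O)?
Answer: -663701918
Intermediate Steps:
Y = -314288 (Y = -8*39286 = -314288)
H(O) = 1 (H(O) = (2*O)/((2*O)) = (2*O)*(1/(2*O)) = 1)
c = 2016 (c = 56*36 = 2016)
(-14766 + Y)*(H(1) + c) = (-14766 - 314288)*(1 + 2016) = -329054*2017 = -663701918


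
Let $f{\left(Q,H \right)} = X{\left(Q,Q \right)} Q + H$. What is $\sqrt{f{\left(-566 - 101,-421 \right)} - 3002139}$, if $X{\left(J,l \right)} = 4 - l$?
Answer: $i \sqrt{3450117} \approx 1857.4 i$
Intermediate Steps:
$f{\left(Q,H \right)} = H + Q \left(4 - Q\right)$ ($f{\left(Q,H \right)} = \left(4 - Q\right) Q + H = Q \left(4 - Q\right) + H = H + Q \left(4 - Q\right)$)
$\sqrt{f{\left(-566 - 101,-421 \right)} - 3002139} = \sqrt{\left(-421 - \left(-566 - 101\right) \left(-4 - 667\right)\right) - 3002139} = \sqrt{\left(-421 - - 667 \left(-4 - 667\right)\right) - 3002139} = \sqrt{\left(-421 - \left(-667\right) \left(-671\right)\right) - 3002139} = \sqrt{\left(-421 - 447557\right) - 3002139} = \sqrt{-447978 - 3002139} = \sqrt{-3450117} = i \sqrt{3450117}$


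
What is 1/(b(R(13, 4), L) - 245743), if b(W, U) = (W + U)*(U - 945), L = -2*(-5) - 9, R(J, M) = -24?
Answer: -1/224031 ≈ -4.4637e-6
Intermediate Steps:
L = 1 (L = 10 - 9 = 1)
b(W, U) = (-945 + U)*(U + W) (b(W, U) = (U + W)*(-945 + U) = (-945 + U)*(U + W))
1/(b(R(13, 4), L) - 245743) = 1/((1² - 945*1 - 945*(-24) + 1*(-24)) - 245743) = 1/((1 - 945 + 22680 - 24) - 245743) = 1/(21712 - 245743) = 1/(-224031) = -1/224031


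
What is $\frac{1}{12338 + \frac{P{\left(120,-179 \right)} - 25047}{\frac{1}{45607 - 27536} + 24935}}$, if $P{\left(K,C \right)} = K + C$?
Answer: $\frac{225300193}{2779526935971} \approx 8.1057 \cdot 10^{-5}$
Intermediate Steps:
$P{\left(K,C \right)} = C + K$
$\frac{1}{12338 + \frac{P{\left(120,-179 \right)} - 25047}{\frac{1}{45607 - 27536} + 24935}} = \frac{1}{12338 + \frac{\left(-179 + 120\right) - 25047}{\frac{1}{45607 - 27536} + 24935}} = \frac{1}{12338 + \frac{-59 - 25047}{\frac{1}{18071} + 24935}} = \frac{1}{12338 - \frac{25106}{\frac{1}{18071} + 24935}} = \frac{1}{12338 - \frac{25106}{\frac{450600386}{18071}}} = \frac{1}{12338 - \frac{226845263}{225300193}} = \frac{1}{\frac{2779526935971}{225300193}} = \frac{225300193}{2779526935971}$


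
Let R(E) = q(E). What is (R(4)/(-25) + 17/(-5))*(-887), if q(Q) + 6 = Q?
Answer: 73621/25 ≈ 2944.8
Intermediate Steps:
q(Q) = -6 + Q
R(E) = -6 + E
(R(4)/(-25) + 17/(-5))*(-887) = ((-6 + 4)/(-25) + 17/(-5))*(-887) = (-2*(-1/25) + 17*(-⅕))*(-887) = (2/25 - 17/5)*(-887) = -83/25*(-887) = 73621/25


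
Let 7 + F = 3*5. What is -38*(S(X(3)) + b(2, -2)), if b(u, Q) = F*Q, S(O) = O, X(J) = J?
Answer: 494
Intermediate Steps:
F = 8 (F = -7 + 3*5 = -7 + 15 = 8)
b(u, Q) = 8*Q
-38*(S(X(3)) + b(2, -2)) = -38*(3 + 8*(-2)) = -38*(3 - 16) = -38*(-13) = 494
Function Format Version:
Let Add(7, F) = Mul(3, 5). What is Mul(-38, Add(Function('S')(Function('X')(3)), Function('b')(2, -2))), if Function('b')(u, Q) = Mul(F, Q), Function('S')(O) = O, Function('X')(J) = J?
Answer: 494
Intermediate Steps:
F = 8 (F = Add(-7, Mul(3, 5)) = Add(-7, 15) = 8)
Function('b')(u, Q) = Mul(8, Q)
Mul(-38, Add(Function('S')(Function('X')(3)), Function('b')(2, -2))) = Mul(-38, Add(3, Mul(8, -2))) = Mul(-38, Add(3, -16)) = Mul(-38, -13) = 494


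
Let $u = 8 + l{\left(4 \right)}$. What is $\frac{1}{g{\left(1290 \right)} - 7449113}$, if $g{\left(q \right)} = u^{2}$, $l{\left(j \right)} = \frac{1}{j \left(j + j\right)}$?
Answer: $- \frac{1024}{7627825663} \approx -1.3425 \cdot 10^{-7}$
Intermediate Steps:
$l{\left(j \right)} = \frac{1}{2 j^{2}}$ ($l{\left(j \right)} = \frac{1}{j 2 j} = \frac{1}{2 j^{2}}$)
$u = \frac{257}{32}$ ($u = 8 + \frac{1}{2 \cdot 16} = 8 + \frac{1}{2} \cdot \frac{1}{16} = 8 + \frac{1}{32} = \frac{257}{32} \approx 8.0313$)
$g{\left(q \right)} = \frac{66049}{1024}$ ($g{\left(q \right)} = \left(\frac{257}{32}\right)^{2} = \frac{66049}{1024}$)
$\frac{1}{g{\left(1290 \right)} - 7449113} = \frac{1}{\frac{66049}{1024} - 7449113} = \frac{1}{- \frac{7627825663}{1024}} = - \frac{1024}{7627825663}$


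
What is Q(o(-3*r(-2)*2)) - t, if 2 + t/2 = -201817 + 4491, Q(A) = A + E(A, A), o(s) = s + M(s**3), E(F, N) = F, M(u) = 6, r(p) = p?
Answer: 394692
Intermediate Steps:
o(s) = 6 + s (o(s) = s + 6 = 6 + s)
Q(A) = 2*A (Q(A) = A + A = 2*A)
t = -394656 (t = -4 + 2*(-201817 + 4491) = -4 + 2*(-197326) = -4 - 394652 = -394656)
Q(o(-3*r(-2)*2)) - t = 2*(6 - 3*(-2)*2) - 1*(-394656) = 2*(6 + 6*2) + 394656 = 2*(6 + 12) + 394656 = 2*18 + 394656 = 36 + 394656 = 394692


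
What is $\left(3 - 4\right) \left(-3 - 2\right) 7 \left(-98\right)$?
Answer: $-3430$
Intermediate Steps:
$\left(3 - 4\right) \left(-3 - 2\right) 7 \left(-98\right) = \left(-1\right) \left(-5\right) 7 \left(-98\right) = 5 \cdot 7 \left(-98\right) = 35 \left(-98\right) = -3430$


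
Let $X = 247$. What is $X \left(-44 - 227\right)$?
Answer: $-66937$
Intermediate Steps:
$X \left(-44 - 227\right) = 247 \left(-44 - 227\right) = 247 \left(-271\right) = -66937$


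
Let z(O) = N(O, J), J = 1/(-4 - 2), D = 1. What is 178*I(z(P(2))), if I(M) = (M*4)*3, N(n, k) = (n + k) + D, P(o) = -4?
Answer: -6764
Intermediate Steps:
J = -⅙ (J = 1/(-6) = -⅙ ≈ -0.16667)
N(n, k) = 1 + k + n (N(n, k) = (n + k) + 1 = (k + n) + 1 = 1 + k + n)
z(O) = ⅚ + O (z(O) = 1 - ⅙ + O = ⅚ + O)
I(M) = 12*M (I(M) = (4*M)*3 = 12*M)
178*I(z(P(2))) = 178*(12*(⅚ - 4)) = 178*(12*(-19/6)) = 178*(-38) = -6764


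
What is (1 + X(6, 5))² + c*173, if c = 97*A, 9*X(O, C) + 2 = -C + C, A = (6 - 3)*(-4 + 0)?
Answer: -16311083/81 ≈ -2.0137e+5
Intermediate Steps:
A = -12 (A = 3*(-4) = -12)
X(O, C) = -2/9 (X(O, C) = -2/9 + (-C + C)/9 = -2/9 + (⅑)*0 = -2/9 + 0 = -2/9)
c = -1164 (c = 97*(-12) = -1164)
(1 + X(6, 5))² + c*173 = (1 - 2/9)² - 1164*173 = (7/9)² - 201372 = 49/81 - 201372 = -16311083/81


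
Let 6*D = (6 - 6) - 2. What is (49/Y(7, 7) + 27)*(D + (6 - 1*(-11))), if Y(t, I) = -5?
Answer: 860/3 ≈ 286.67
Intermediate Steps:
D = -⅓ (D = ((6 - 6) - 2)/6 = (0 - 2)/6 = (⅙)*(-2) = -⅓ ≈ -0.33333)
(49/Y(7, 7) + 27)*(D + (6 - 1*(-11))) = (49/(-5) + 27)*(-⅓ + (6 - 1*(-11))) = (49*(-⅕) + 27)*(-⅓ + (6 + 11)) = (-49/5 + 27)*(-⅓ + 17) = (86/5)*(50/3) = 860/3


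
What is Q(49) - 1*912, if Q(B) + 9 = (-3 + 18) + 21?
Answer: -885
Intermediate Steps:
Q(B) = 27 (Q(B) = -9 + ((-3 + 18) + 21) = -9 + (15 + 21) = -9 + 36 = 27)
Q(49) - 1*912 = 27 - 1*912 = 27 - 912 = -885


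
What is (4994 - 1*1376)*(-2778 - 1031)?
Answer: -13780962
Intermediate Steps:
(4994 - 1*1376)*(-2778 - 1031) = (4994 - 1376)*(-3809) = 3618*(-3809) = -13780962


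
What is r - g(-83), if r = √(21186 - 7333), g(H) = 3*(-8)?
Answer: 24 + √13853 ≈ 141.70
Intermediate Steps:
g(H) = -24
r = √13853 ≈ 117.70
r - g(-83) = √13853 - 1*(-24) = √13853 + 24 = 24 + √13853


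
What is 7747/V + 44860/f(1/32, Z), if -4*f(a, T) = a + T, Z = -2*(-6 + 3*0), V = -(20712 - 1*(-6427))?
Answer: -4452494049/298529 ≈ -14915.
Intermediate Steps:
V = -27139 (V = -(20712 + 6427) = -1*27139 = -27139)
Z = 12 (Z = -2*(-6 + 0) = -2*(-6) = 12)
f(a, T) = -T/4 - a/4 (f(a, T) = -(a + T)/4 = -(T + a)/4 = -T/4 - a/4)
7747/V + 44860/f(1/32, Z) = 7747/(-27139) + 44860/(-¼*12 - ¼/32) = 7747*(-1/27139) + 44860/(-3 - ¼*1/32) = -7747/27139 + 44860/(-3 - 1/128) = -7747/27139 + 44860/(-385/128) = -7747/27139 + 44860*(-128/385) = -7747/27139 - 1148416/77 = -4452494049/298529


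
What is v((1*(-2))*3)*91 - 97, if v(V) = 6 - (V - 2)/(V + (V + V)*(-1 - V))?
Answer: 14453/33 ≈ 437.97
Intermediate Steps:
v(V) = 6 - (-2 + V)/(V + 2*V*(-1 - V)) (v(V) = 6 - (-2 + V)/(V + (2*V)*(-1 - V)) = 6 - (-2 + V)/(V + 2*V*(-1 - V)))
v((1*(-2))*3)*91 - 97 = ((-2 + 7*((1*(-2))*3) + 12*((1*(-2))*3)²)/((((1*(-2))*3))*(1 + 2*((1*(-2))*3))))*91 - 97 = ((-2 + 7*(-2*3) + 12*(-2*3)²)/(((-2*3))*(1 + 2*(-2*3))))*91 - 97 = ((-2 + 7*(-6) + 12*(-6)²)/((-6)*(1 + 2*(-6))))*91 - 97 = -(-2 - 42 + 12*36)/(6*(1 - 12))*91 - 97 = -⅙*(-2 - 42 + 432)/(-11)*91 - 97 = -⅙*(-1/11)*388*91 - 97 = (194/33)*91 - 97 = 17654/33 - 97 = 14453/33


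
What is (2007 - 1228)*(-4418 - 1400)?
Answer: -4532222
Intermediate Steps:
(2007 - 1228)*(-4418 - 1400) = 779*(-5818) = -4532222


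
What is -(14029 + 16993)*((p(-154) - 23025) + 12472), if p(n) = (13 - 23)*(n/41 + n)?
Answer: 11415878846/41 ≈ 2.7844e+8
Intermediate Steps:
p(n) = -420*n/41 (p(n) = -10*(n*(1/41) + n) = -10*(n/41 + n) = -420*n/41)
-(14029 + 16993)*((p(-154) - 23025) + 12472) = -(14029 + 16993)*((-420/41*(-154) - 23025) + 12472) = -31022*((64680/41 - 23025) + 12472) = -31022*(-879345/41 + 12472) = -31022*(-367993)/41 = -1*(-11415878846/41) = 11415878846/41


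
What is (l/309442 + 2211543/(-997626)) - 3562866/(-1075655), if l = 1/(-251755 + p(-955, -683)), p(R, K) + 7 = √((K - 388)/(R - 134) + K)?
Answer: 4744702075219755494358686087/4331201887083880866571592960 - 11*I*√39/51592570059901696 ≈ 1.0955 - 1.3315e-15*I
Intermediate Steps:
p(R, K) = -7 + √(K + (-388 + K)/(-134 + R)) (p(R, K) = -7 + √((K - 388)/(R - 134) + K) = -7 + √((-388 + K)/(-134 + R) + K) = -7 + √(K + (-388 + K)/(-134 + R)))
l = 1/(-251762 + 46*I*√39/11) (l = 1/(-251755 + (-7 + √((-388 - 683 - 683*(-134 - 955))/(-134 - 955)))) = 1/(-251755 + (-7 + √((-388 - 683 - 683*(-1089))/(-1089)))) = 1/(-251755 + (-7 + √(-(-388 - 683 + 743787)/1089))) = 1/(-251755 + (-7 + √(-1/1089*742716))) = 1/(-251755 + (-7 + √(-82524/121))) = 1/(-251755 + (-7 + 46*I*√39/11)) = 1/(-251762 + 46*I*√39/11) ≈ -3.972e-6 - 4.1e-10*I)
(l/309442 + 2211543/(-997626)) - 3562866/(-1075655) = ((-15231601/3834738372224 - 253*I*√39/3834738372224)/309442 + 2211543/(-997626)) - 3562866/(-1075655) = ((-15231601/3834738372224 - 253*I*√39/3834738372224)*(1/309442) + 2211543*(-1/997626)) - 3562866*(-1/1075655) = ((-2175943/169518444482534144 - 11*I*√39/51592570059901696) - 737181/332542) + 3562866/1075655 = (-62482888211401297622585/28186001282555434657024 - 11*I*√39/51592570059901696) + 3562866/1075655 = 4744702075219755494358686087/4331201887083880866571592960 - 11*I*√39/51592570059901696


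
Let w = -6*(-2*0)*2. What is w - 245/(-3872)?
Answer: 245/3872 ≈ 0.063275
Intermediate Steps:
w = 0 (w = -0*2 = -6*0 = 0)
w - 245/(-3872) = 0 - 245/(-3872) = 0 - 245*(-1/3872) = 0 + 245/3872 = 245/3872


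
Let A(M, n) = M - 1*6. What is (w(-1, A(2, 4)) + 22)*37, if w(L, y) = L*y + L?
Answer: 925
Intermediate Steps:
A(M, n) = -6 + M (A(M, n) = M - 6 = -6 + M)
w(L, y) = L + L*y
(w(-1, A(2, 4)) + 22)*37 = (-(1 + (-6 + 2)) + 22)*37 = (-(1 - 4) + 22)*37 = (-1*(-3) + 22)*37 = (3 + 22)*37 = 25*37 = 925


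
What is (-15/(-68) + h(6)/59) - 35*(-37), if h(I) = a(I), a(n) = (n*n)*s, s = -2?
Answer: 5191529/4012 ≈ 1294.0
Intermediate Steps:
a(n) = -2*n² (a(n) = (n*n)*(-2) = n²*(-2) = -2*n²)
h(I) = -2*I²
(-15/(-68) + h(6)/59) - 35*(-37) = (-15/(-68) - 2*6²/59) - 35*(-37) = (-15*(-1/68) - 2*36*(1/59)) + 1295 = (15/68 - 72*1/59) + 1295 = (15/68 - 72/59) + 1295 = -4011/4012 + 1295 = 5191529/4012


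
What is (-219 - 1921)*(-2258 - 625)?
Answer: 6169620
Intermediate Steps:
(-219 - 1921)*(-2258 - 625) = -2140*(-2883) = 6169620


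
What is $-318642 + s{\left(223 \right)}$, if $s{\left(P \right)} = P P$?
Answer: $-268913$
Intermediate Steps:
$s{\left(P \right)} = P^{2}$
$-318642 + s{\left(223 \right)} = -318642 + 223^{2} = -318642 + 49729 = -268913$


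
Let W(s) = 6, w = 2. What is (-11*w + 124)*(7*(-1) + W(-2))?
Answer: -102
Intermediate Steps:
(-11*w + 124)*(7*(-1) + W(-2)) = (-11*2 + 124)*(7*(-1) + 6) = (-22 + 124)*(-7 + 6) = 102*(-1) = -102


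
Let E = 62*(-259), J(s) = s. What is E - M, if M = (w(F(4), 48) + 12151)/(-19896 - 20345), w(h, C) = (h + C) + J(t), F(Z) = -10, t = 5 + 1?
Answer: -646177783/40241 ≈ -16058.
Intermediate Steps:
t = 6
w(h, C) = 6 + C + h (w(h, C) = (h + C) + 6 = (C + h) + 6 = 6 + C + h)
E = -16058
M = -12195/40241 (M = ((6 + 48 - 10) + 12151)/(-19896 - 20345) = (44 + 12151)/(-40241) = 12195*(-1/40241) = -12195/40241 ≈ -0.30305)
E - M = -16058 - 1*(-12195/40241) = -16058 + 12195/40241 = -646177783/40241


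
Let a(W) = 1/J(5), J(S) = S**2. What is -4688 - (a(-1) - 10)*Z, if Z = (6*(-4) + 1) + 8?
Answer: -24187/5 ≈ -4837.4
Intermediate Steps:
a(W) = 1/25 (a(W) = 1/(5**2) = 1/25)
Z = -15 (Z = (-24 + 1) + 8 = -23 + 8 = -15)
-4688 - (a(-1) - 10)*Z = -4688 - (1/25 - 10)*(-15) = -4688 - (-249)*(-15)/25 = -4688 - 1*747/5 = -4688 - 747/5 = -24187/5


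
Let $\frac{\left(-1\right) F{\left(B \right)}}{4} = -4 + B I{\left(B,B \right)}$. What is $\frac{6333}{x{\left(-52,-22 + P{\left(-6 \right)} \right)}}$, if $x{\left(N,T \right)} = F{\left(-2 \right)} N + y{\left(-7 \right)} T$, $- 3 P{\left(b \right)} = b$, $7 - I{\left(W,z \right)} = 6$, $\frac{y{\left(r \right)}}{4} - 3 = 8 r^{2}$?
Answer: $- \frac{6333}{32848} \approx -0.1928$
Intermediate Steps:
$y{\left(r \right)} = 12 + 32 r^{2}$ ($y{\left(r \right)} = 12 + 4 \cdot 8 r^{2} = 12 + 32 r^{2}$)
$I{\left(W,z \right)} = 1$ ($I{\left(W,z \right)} = 7 - 6 = 1$)
$F{\left(B \right)} = 16 - 4 B$ ($F{\left(B \right)} = - 4 \left(-4 + B 1\right) = - 4 \left(-4 + B\right) = 16 - 4 B$)
$P{\left(b \right)} = - \frac{b}{3}$
$x{\left(N,T \right)} = 24 N + 1580 T$ ($x{\left(N,T \right)} = \left(16 - -8\right) N + \left(12 + 32 \left(-7\right)^{2}\right) T = \left(16 + 8\right) N + \left(12 + 32 \cdot 49\right) T = 24 N + \left(12 + 1568\right) T = 24 N + 1580 T$)
$\frac{6333}{x{\left(-52,-22 + P{\left(-6 \right)} \right)}} = \frac{6333}{24 \left(-52\right) + 1580 \left(-22 - -2\right)} = \frac{6333}{-1248 + 1580 \left(-22 + 2\right)} = \frac{6333}{-1248 + 1580 \left(-20\right)} = \frac{6333}{-1248 - 31600} = \frac{6333}{-32848} = 6333 \left(- \frac{1}{32848}\right) = - \frac{6333}{32848}$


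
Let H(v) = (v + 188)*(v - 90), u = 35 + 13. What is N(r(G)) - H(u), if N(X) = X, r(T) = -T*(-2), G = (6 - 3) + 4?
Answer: 9926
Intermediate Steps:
u = 48
G = 7 (G = 3 + 4 = 7)
r(T) = 2*T (r(T) = -(-2)*T = 2*T)
H(v) = (-90 + v)*(188 + v) (H(v) = (188 + v)*(-90 + v) = (-90 + v)*(188 + v))
N(r(G)) - H(u) = 2*7 - (-16920 + 48² + 98*48) = 14 - (-16920 + 2304 + 4704) = 14 - 1*(-9912) = 14 + 9912 = 9926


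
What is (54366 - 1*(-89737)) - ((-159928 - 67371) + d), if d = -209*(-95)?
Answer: 351547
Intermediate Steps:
d = 19855
(54366 - 1*(-89737)) - ((-159928 - 67371) + d) = (54366 - 1*(-89737)) - ((-159928 - 67371) + 19855) = (54366 + 89737) - (-227299 + 19855) = 144103 - 1*(-207444) = 144103 + 207444 = 351547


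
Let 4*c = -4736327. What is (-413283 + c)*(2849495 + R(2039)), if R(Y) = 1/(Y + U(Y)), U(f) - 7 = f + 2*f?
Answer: -74310774511080937/16326 ≈ -4.5517e+12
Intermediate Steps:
U(f) = 7 + 3*f (U(f) = 7 + (f + 2*f) = 7 + 3*f)
R(Y) = 1/(7 + 4*Y) (R(Y) = 1/(Y + (7 + 3*Y)) = 1/(7 + 4*Y))
c = -4736327/4 (c = (1/4)*(-4736327) = -4736327/4 ≈ -1.1841e+6)
(-413283 + c)*(2849495 + R(2039)) = (-413283 - 4736327/4)*(2849495 + 1/(7 + 4*2039)) = -6389459*(2849495 + 1/(7 + 8156))/4 = -6389459*(2849495 + 1/8163)/4 = -6389459/4*23260427686/8163 = -74310774511080937/16326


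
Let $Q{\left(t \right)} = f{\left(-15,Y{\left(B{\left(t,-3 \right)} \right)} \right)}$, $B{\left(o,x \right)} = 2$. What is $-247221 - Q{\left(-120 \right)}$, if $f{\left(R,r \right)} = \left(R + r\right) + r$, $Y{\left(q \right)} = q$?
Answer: $-247210$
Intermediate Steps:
$f{\left(R,r \right)} = R + 2 r$
$Q{\left(t \right)} = -11$ ($Q{\left(t \right)} = -15 + 2 \cdot 2 = -15 + 4 = -11$)
$-247221 - Q{\left(-120 \right)} = -247221 - -11 = -247221 + 11 = -247210$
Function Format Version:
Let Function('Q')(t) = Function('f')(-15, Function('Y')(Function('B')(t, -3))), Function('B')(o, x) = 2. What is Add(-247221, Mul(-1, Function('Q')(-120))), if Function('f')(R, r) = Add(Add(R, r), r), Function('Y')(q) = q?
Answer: -247210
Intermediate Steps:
Function('f')(R, r) = Add(R, Mul(2, r))
Function('Q')(t) = -11 (Function('Q')(t) = Add(-15, Mul(2, 2)) = Add(-15, 4) = -11)
Add(-247221, Mul(-1, Function('Q')(-120))) = Add(-247221, Mul(-1, -11)) = Add(-247221, 11) = -247210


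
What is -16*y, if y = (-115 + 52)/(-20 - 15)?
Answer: -144/5 ≈ -28.800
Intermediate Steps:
y = 9/5 (y = -63/(-35) = -63*(-1/35) = 9/5 ≈ 1.8000)
-16*y = -16*9/5 = -144/5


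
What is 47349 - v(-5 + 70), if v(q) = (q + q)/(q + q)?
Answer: 47348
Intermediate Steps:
v(q) = 1 (v(q) = (2*q)/((2*q)) = (2*q)*(1/(2*q)) = 1)
47349 - v(-5 + 70) = 47349 - 1*1 = 47349 - 1 = 47348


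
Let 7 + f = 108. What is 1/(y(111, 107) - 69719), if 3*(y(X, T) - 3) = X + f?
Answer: -3/208936 ≈ -1.4358e-5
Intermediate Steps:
f = 101 (f = -7 + 108 = 101)
y(X, T) = 110/3 + X/3 (y(X, T) = 3 + (X + 101)/3 = 3 + (101 + X)/3 = 3 + (101/3 + X/3) = 110/3 + X/3)
1/(y(111, 107) - 69719) = 1/((110/3 + (⅓)*111) - 69719) = 1/((110/3 + 37) - 69719) = 1/(221/3 - 69719) = 1/(-208936/3) = -3/208936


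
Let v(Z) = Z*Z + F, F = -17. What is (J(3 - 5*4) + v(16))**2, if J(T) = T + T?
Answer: 42025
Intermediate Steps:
v(Z) = -17 + Z**2 (v(Z) = Z*Z - 17 = Z**2 - 17 = -17 + Z**2)
J(T) = 2*T
(J(3 - 5*4) + v(16))**2 = (2*(3 - 5*4) + (-17 + 16**2))**2 = (2*(3 - 20) + (-17 + 256))**2 = (2*(-17) + 239)**2 = (-34 + 239)**2 = 205**2 = 42025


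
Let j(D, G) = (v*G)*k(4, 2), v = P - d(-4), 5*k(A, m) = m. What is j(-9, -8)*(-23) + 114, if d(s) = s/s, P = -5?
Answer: -1638/5 ≈ -327.60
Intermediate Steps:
d(s) = 1
k(A, m) = m/5
v = -6 (v = -5 - 1*1 = -5 - 1 = -6)
j(D, G) = -12*G/5 (j(D, G) = (-6*G)*((1/5)*2) = -6*G*(2/5) = -12*G/5)
j(-9, -8)*(-23) + 114 = -12/5*(-8)*(-23) + 114 = (96/5)*(-23) + 114 = -2208/5 + 114 = -1638/5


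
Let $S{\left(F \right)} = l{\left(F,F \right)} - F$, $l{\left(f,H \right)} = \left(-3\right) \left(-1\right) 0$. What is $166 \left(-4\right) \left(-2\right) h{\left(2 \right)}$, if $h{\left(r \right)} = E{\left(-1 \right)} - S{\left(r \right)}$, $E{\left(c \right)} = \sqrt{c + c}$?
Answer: $2656 + 1328 i \sqrt{2} \approx 2656.0 + 1878.1 i$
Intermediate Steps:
$l{\left(f,H \right)} = 0$ ($l{\left(f,H \right)} = 3 \cdot 0 = 0$)
$E{\left(c \right)} = \sqrt{2} \sqrt{c}$ ($E{\left(c \right)} = \sqrt{2 c} = \sqrt{2} \sqrt{c}$)
$S{\left(F \right)} = - F$ ($S{\left(F \right)} = 0 - F = - F$)
$h{\left(r \right)} = r + i \sqrt{2}$ ($h{\left(r \right)} = \sqrt{2} \sqrt{-1} - - r = \sqrt{2} i + r = i \sqrt{2} + r = r + i \sqrt{2}$)
$166 \left(-4\right) \left(-2\right) h{\left(2 \right)} = 166 \left(-4\right) \left(-2\right) \left(2 + i \sqrt{2}\right) = 166 \cdot 8 \left(2 + i \sqrt{2}\right) = 166 \left(16 + 8 i \sqrt{2}\right) = 2656 + 1328 i \sqrt{2}$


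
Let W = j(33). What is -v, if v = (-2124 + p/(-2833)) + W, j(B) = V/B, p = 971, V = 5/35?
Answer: 1390215920/654423 ≈ 2124.3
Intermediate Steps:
V = ⅐ (V = 5*(1/35) = ⅐ ≈ 0.14286)
j(B) = 1/(7*B)
W = 1/231 (W = (⅐)/33 = (⅐)*(1/33) = 1/231 ≈ 0.0043290)
v = -1390215920/654423 (v = (-2124 + 971/(-2833)) + 1/231 = (-2124 + 971*(-1/2833)) + 1/231 = (-2124 - 971/2833) + 1/231 = -6018263/2833 + 1/231 = -1390215920/654423 ≈ -2124.3)
-v = -1*(-1390215920/654423) = 1390215920/654423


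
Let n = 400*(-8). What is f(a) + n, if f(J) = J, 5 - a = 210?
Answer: -3405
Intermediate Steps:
a = -205 (a = 5 - 1*210 = 5 - 210 = -205)
n = -3200
f(a) + n = -205 - 3200 = -3405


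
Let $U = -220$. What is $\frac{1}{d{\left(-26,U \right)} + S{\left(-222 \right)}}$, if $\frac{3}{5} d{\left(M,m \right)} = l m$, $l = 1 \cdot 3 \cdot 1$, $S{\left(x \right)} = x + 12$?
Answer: $- \frac{1}{1310} \approx -0.00076336$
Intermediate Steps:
$S{\left(x \right)} = 12 + x$
$l = 3$ ($l = 3 \cdot 1 = 3$)
$d{\left(M,m \right)} = 5 m$ ($d{\left(M,m \right)} = \frac{5 \cdot 3 m}{3} = 5 m$)
$\frac{1}{d{\left(-26,U \right)} + S{\left(-222 \right)}} = \frac{1}{5 \left(-220\right) + \left(12 - 222\right)} = \frac{1}{-1100 - 210} = \frac{1}{-1310} = - \frac{1}{1310}$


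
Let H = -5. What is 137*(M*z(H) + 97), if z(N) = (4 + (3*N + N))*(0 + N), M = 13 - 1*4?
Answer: 111929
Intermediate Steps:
M = 9 (M = 13 - 4 = 9)
z(N) = N*(4 + 4*N) (z(N) = (4 + 4*N)*N = N*(4 + 4*N))
137*(M*z(H) + 97) = 137*(9*(4*(-5)*(1 - 5)) + 97) = 137*(9*(4*(-5)*(-4)) + 97) = 137*(9*80 + 97) = 137*(720 + 97) = 137*817 = 111929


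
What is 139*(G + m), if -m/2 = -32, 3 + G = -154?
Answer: -12927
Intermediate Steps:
G = -157 (G = -3 - 154 = -157)
m = 64 (m = -2*(-32) = 64)
139*(G + m) = 139*(-157 + 64) = 139*(-93) = -12927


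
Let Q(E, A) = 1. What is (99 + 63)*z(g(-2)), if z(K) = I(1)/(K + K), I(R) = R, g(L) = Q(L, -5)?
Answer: 81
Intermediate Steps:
g(L) = 1
z(K) = 1/(2*K) (z(K) = 1/(K + K) = 1/(2*K))
(99 + 63)*z(g(-2)) = (99 + 63)*((1/2)/1) = 162*((1/2)*1) = 162*(1/2) = 81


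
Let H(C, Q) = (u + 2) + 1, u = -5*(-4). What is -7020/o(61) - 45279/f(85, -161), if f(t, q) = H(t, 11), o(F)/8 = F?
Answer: -5564403/2806 ≈ -1983.0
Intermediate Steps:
u = 20
o(F) = 8*F
H(C, Q) = 23 (H(C, Q) = (20 + 2) + 1 = 22 + 1 = 23)
f(t, q) = 23
-7020/o(61) - 45279/f(85, -161) = -7020/(8*61) - 45279/23 = -7020/488 - 45279*1/23 = -7020*1/488 - 45279/23 = -1755/122 - 45279/23 = -5564403/2806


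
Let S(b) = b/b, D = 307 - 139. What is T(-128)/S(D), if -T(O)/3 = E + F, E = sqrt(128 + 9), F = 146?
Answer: -438 - 3*sqrt(137) ≈ -473.11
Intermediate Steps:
D = 168
E = sqrt(137) ≈ 11.705
S(b) = 1
T(O) = -438 - 3*sqrt(137) (T(O) = -3*(sqrt(137) + 146) = -3*(146 + sqrt(137)) = -438 - 3*sqrt(137))
T(-128)/S(D) = (-438 - 3*sqrt(137))/1 = (-438 - 3*sqrt(137))*1 = -438 - 3*sqrt(137)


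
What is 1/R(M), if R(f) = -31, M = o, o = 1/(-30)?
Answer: -1/31 ≈ -0.032258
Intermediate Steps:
o = -1/30 ≈ -0.033333
M = -1/30 ≈ -0.033333
1/R(M) = 1/(-31) = -1/31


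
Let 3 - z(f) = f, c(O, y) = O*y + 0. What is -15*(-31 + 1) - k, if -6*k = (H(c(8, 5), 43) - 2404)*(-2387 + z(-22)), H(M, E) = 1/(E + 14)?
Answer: 161905837/171 ≈ 9.4682e+5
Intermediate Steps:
c(O, y) = O*y
z(f) = 3 - f
H(M, E) = 1/(14 + E)
k = -161828887/171 (k = -(1/(14 + 43) - 2404)*(-2387 + (3 - 1*(-22)))/6 = -(1/57 - 2404)*(-2387 + (3 + 22))/6 = -(1/57 - 2404)*(-2387 + 25)/6 = -(-137027)*(-2362)/342 = -⅙*323657774/57 = -161828887/171 ≈ -9.4637e+5)
-15*(-31 + 1) - k = -15*(-31 + 1) - 1*(-161828887/171) = -15*(-30) + 161828887/171 = 450 + 161828887/171 = 161905837/171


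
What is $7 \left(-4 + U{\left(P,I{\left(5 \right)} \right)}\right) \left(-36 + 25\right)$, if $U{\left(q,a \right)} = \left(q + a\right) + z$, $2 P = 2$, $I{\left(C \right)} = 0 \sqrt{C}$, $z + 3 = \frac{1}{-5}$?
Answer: $\frac{2387}{5} \approx 477.4$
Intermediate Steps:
$z = - \frac{16}{5}$ ($z = -3 + \frac{1}{-5} = -3 - \frac{1}{5} = - \frac{16}{5} \approx -3.2$)
$I{\left(C \right)} = 0$
$P = 1$ ($P = \frac{1}{2} \cdot 2 = 1$)
$U{\left(q,a \right)} = - \frac{16}{5} + a + q$ ($U{\left(q,a \right)} = \left(q + a\right) - \frac{16}{5} = \left(a + q\right) - \frac{16}{5} = - \frac{16}{5} + a + q$)
$7 \left(-4 + U{\left(P,I{\left(5 \right)} \right)}\right) \left(-36 + 25\right) = 7 \left(-4 + \left(- \frac{16}{5} + 0 + 1\right)\right) \left(-36 + 25\right) = 7 \left(-4 - \frac{11}{5}\right) \left(-11\right) = 7 \left(- \frac{31}{5}\right) \left(-11\right) = \left(- \frac{217}{5}\right) \left(-11\right) = \frac{2387}{5}$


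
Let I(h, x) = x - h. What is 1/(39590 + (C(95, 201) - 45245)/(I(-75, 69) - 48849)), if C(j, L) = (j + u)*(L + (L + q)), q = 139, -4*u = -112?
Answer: 48705/1928209652 ≈ 2.5259e-5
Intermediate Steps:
u = 28 (u = -¼*(-112) = 28)
C(j, L) = (28 + j)*(139 + 2*L) (C(j, L) = (j + 28)*(L + (L + 139)) = (28 + j)*(L + (139 + L)) = (28 + j)*(139 + 2*L))
1/(39590 + (C(95, 201) - 45245)/(I(-75, 69) - 48849)) = 1/(39590 + ((3892 + 56*201 + 139*95 + 2*201*95) - 45245)/((69 - 1*(-75)) - 48849)) = 1/(39590 + ((3892 + 11256 + 13205 + 38190) - 45245)/((69 + 75) - 48849)) = 1/(39590 + (66543 - 45245)/(144 - 48849)) = 1/(39590 + 21298/(-48705)) = 1/(39590 + 21298*(-1/48705)) = 1/(39590 - 21298/48705) = 1/(1928209652/48705) = 48705/1928209652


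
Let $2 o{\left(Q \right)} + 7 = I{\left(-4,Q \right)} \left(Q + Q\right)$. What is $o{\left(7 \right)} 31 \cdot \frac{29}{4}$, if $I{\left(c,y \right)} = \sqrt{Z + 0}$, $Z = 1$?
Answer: $\frac{6293}{8} \approx 786.63$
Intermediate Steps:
$I{\left(c,y \right)} = 1$ ($I{\left(c,y \right)} = \sqrt{1 + 0} = \sqrt{1} = 1$)
$o{\left(Q \right)} = - \frac{7}{2} + Q$ ($o{\left(Q \right)} = - \frac{7}{2} + \frac{1 \left(Q + Q\right)}{2} = - \frac{7}{2} + \frac{1 \cdot 2 Q}{2} = - \frac{7}{2} + \frac{2 Q}{2} = - \frac{7}{2} + Q$)
$o{\left(7 \right)} 31 \cdot \frac{29}{4} = \left(- \frac{7}{2} + 7\right) 31 \cdot \frac{29}{4} = \frac{7}{2} \cdot 31 \cdot 29 \cdot \frac{1}{4} = \frac{217}{2} \cdot \frac{29}{4} = \frac{6293}{8}$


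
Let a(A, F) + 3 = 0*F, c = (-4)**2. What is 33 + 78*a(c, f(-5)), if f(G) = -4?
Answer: -201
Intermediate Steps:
c = 16
a(A, F) = -3 (a(A, F) = -3 + 0*F = -3 + 0 = -3)
33 + 78*a(c, f(-5)) = 33 + 78*(-3) = 33 - 234 = -201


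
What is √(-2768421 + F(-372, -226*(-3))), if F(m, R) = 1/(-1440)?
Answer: I*√39865262410/120 ≈ 1663.9*I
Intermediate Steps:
F(m, R) = -1/1440
√(-2768421 + F(-372, -226*(-3))) = √(-2768421 - 1/1440) = √(-3986526241/1440) = I*√39865262410/120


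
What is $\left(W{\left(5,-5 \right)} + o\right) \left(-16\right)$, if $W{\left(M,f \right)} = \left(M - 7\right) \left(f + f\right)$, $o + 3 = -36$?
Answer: $304$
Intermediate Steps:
$o = -39$ ($o = -3 - 36 = -39$)
$W{\left(M,f \right)} = 2 f \left(-7 + M\right)$ ($W{\left(M,f \right)} = \left(-7 + M\right) 2 f = 2 f \left(-7 + M\right)$)
$\left(W{\left(5,-5 \right)} + o\right) \left(-16\right) = \left(2 \left(-5\right) \left(-7 + 5\right) - 39\right) \left(-16\right) = \left(2 \left(-5\right) \left(-2\right) - 39\right) \left(-16\right) = \left(20 - 39\right) \left(-16\right) = \left(-19\right) \left(-16\right) = 304$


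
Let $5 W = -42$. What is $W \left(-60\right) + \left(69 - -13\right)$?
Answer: $586$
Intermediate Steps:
$W = - \frac{42}{5}$ ($W = \frac{1}{5} \left(-42\right) = - \frac{42}{5} \approx -8.4$)
$W \left(-60\right) + \left(69 - -13\right) = \left(- \frac{42}{5}\right) \left(-60\right) + \left(69 - -13\right) = 504 + \left(69 + 13\right) = 504 + 82 = 586$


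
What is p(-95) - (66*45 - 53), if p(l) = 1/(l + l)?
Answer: -554231/190 ≈ -2917.0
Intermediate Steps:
p(l) = 1/(2*l)
p(-95) - (66*45 - 53) = (1/2)/(-95) - (66*45 - 53) = (1/2)*(-1/95) - (2970 - 53) = -1/190 - 1*2917 = -1/190 - 2917 = -554231/190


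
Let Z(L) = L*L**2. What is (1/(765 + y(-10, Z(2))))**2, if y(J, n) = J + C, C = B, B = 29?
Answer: 1/614656 ≈ 1.6269e-6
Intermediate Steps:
Z(L) = L**3
C = 29
y(J, n) = 29 + J (y(J, n) = J + 29 = 29 + J)
(1/(765 + y(-10, Z(2))))**2 = (1/(765 + (29 - 10)))**2 = (1/(765 + 19))**2 = (1/784)**2 = 1/614656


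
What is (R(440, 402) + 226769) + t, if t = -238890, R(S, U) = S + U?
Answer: -11279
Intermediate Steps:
(R(440, 402) + 226769) + t = ((440 + 402) + 226769) - 238890 = (842 + 226769) - 238890 = 227611 - 238890 = -11279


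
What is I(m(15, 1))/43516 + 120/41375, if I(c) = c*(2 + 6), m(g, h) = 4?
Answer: 327296/90023725 ≈ 0.0036357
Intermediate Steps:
I(c) = 8*c (I(c) = c*8 = 8*c)
I(m(15, 1))/43516 + 120/41375 = (8*4)/43516 + 120/41375 = 32*(1/43516) + 120*(1/41375) = 8/10879 + 24/8275 = 327296/90023725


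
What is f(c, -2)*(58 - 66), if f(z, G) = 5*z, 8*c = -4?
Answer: 20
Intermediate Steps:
c = -½ (c = (⅛)*(-4) = -½ ≈ -0.50000)
f(c, -2)*(58 - 66) = (5*(-½))*(58 - 66) = -5/2*(-8) = 20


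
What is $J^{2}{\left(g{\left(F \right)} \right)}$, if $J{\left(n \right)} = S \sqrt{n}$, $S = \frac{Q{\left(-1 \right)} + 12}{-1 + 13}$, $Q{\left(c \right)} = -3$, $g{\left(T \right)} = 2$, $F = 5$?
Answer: $\frac{9}{8} \approx 1.125$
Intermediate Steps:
$S = \frac{3}{4}$ ($S = \frac{-3 + 12}{-1 + 13} = \frac{9}{12} = 9 \cdot \frac{1}{12} = \frac{3}{4} \approx 0.75$)
$J{\left(n \right)} = \frac{3 \sqrt{n}}{4}$
$J^{2}{\left(g{\left(F \right)} \right)} = \left(\frac{3 \sqrt{2}}{4}\right)^{2} = \frac{9}{8}$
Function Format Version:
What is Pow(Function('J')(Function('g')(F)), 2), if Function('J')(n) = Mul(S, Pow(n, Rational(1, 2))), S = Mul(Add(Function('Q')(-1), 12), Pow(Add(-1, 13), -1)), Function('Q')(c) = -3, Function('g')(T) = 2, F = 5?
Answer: Rational(9, 8) ≈ 1.1250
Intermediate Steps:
S = Rational(3, 4) (S = Mul(Add(-3, 12), Pow(Add(-1, 13), -1)) = Mul(9, Pow(12, -1)) = Mul(9, Rational(1, 12)) = Rational(3, 4) ≈ 0.75000)
Function('J')(n) = Mul(Rational(3, 4), Pow(n, Rational(1, 2)))
Pow(Function('J')(Function('g')(F)), 2) = Pow(Mul(Rational(3, 4), Pow(2, Rational(1, 2))), 2) = Rational(9, 8)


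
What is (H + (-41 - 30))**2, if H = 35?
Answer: 1296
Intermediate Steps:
(H + (-41 - 30))**2 = (35 + (-41 - 30))**2 = (35 - 71)**2 = (-36)**2 = 1296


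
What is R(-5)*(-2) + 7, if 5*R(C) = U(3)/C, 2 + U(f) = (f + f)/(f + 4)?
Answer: 1209/175 ≈ 6.9086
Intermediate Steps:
U(f) = -2 + 2*f/(4 + f) (U(f) = -2 + (f + f)/(f + 4) = -2 + (2*f)/(4 + f) = -2 + 2*f/(4 + f))
R(C) = -8/(35*C) (R(C) = ((-8/(4 + 3))/C)/5 = ((-8/7)/C)/5 = ((-8*⅐)/C)/5 = (-8/(7*C))/5 = -8/(35*C))
R(-5)*(-2) + 7 = -8/35/(-5)*(-2) + 7 = -8/35*(-⅕)*(-2) + 7 = (8/175)*(-2) + 7 = -16/175 + 7 = 1209/175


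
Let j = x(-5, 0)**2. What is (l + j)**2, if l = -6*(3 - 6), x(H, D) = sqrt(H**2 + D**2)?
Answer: 1849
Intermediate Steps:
x(H, D) = sqrt(D**2 + H**2)
j = 25 (j = (sqrt(0**2 + (-5)**2))**2 = (sqrt(0 + 25))**2 = (sqrt(25))**2 = 5**2 = 25)
l = 18 (l = -6*(-3) = 18)
(l + j)**2 = (18 + 25)**2 = 43**2 = 1849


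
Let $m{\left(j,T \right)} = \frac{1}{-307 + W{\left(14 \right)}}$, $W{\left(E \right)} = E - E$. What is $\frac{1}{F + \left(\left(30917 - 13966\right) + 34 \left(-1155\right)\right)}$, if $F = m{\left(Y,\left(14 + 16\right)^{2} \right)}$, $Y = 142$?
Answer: $- \frac{307}{6851934} \approx -4.4805 \cdot 10^{-5}$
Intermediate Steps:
$W{\left(E \right)} = 0$
$m{\left(j,T \right)} = - \frac{1}{307}$ ($m{\left(j,T \right)} = \frac{1}{-307 + 0} = \frac{1}{-307} = - \frac{1}{307}$)
$F = - \frac{1}{307} \approx -0.0032573$
$\frac{1}{F + \left(\left(30917 - 13966\right) + 34 \left(-1155\right)\right)} = \frac{1}{- \frac{1}{307} + \left(\left(30917 - 13966\right) + 34 \left(-1155\right)\right)} = \frac{1}{- \frac{1}{307} + \left(16951 - 39270\right)} = \frac{1}{- \frac{1}{307} - 22319} = \frac{1}{- \frac{6851934}{307}} = - \frac{307}{6851934}$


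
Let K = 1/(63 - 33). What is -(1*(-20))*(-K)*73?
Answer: -146/3 ≈ -48.667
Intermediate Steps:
K = 1/30 ≈ 0.033333
-(1*(-20))*(-K)*73 = -(1*(-20))*(-1*1/30)*73 = -(-20*(-1/30))*73 = -2*73/3 = -1*146/3 = -146/3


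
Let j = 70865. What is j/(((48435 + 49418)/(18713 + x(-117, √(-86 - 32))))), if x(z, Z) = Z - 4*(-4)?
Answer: 1327230585/97853 + 70865*I*√118/97853 ≈ 13564.0 + 7.8668*I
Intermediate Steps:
x(z, Z) = 16 + Z (x(z, Z) = Z + 16 = 16 + Z)
j/(((48435 + 49418)/(18713 + x(-117, √(-86 - 32))))) = 70865/(((48435 + 49418)/(18713 + (16 + √(-86 - 32))))) = 70865/((97853/(18713 + (16 + √(-118))))) = 70865/((97853/(18713 + (16 + I*√118)))) = 70865/((97853/(18729 + I*√118))) = 70865*(18729/97853 + I*√118/97853) = 1327230585/97853 + 70865*I*√118/97853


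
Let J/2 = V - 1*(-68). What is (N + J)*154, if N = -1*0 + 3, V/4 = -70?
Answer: -64834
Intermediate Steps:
V = -280 (V = 4*(-70) = -280)
N = 3 (N = 0 + 3 = 3)
J = -424 (J = 2*(-280 - 1*(-68)) = 2*(-280 + 68) = 2*(-212) = -424)
(N + J)*154 = (3 - 424)*154 = -421*154 = -64834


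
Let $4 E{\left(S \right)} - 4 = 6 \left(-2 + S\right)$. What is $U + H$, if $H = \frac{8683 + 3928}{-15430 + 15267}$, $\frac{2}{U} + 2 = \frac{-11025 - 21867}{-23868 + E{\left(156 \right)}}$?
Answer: $- \frac{47262879}{585985} \approx -80.655$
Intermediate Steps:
$E{\left(S \right)} = -2 + \frac{3 S}{2}$ ($E{\left(S \right)} = 1 + \frac{6 \left(-2 + S\right)}{4} = 1 + \frac{-12 + 6 S}{4} = 1 + \left(-3 + \frac{3 S}{2}\right) = -2 + \frac{3 S}{2}$)
$U = - \frac{11818}{3595}$ ($U = \frac{2}{-2 + \frac{-11025 - 21867}{-23868 + \left(-2 + \frac{3}{2} \cdot 156\right)}} = \frac{2}{-2 - \frac{32892}{-23868 + \left(-2 + 234\right)}} = \frac{2}{-2 - \frac{32892}{-23868 + 232}} = \frac{2}{-2 - \frac{32892}{-23636}} = \frac{2}{-2 - - \frac{8223}{5909}} = \frac{2}{-2 + \frac{8223}{5909}} = \frac{2}{- \frac{3595}{5909}} = 2 \left(- \frac{5909}{3595}\right) = - \frac{11818}{3595} \approx -3.2873$)
$H = - \frac{12611}{163}$ ($H = \frac{12611}{-163} = 12611 \left(- \frac{1}{163}\right) = - \frac{12611}{163} \approx -77.368$)
$U + H = - \frac{11818}{3595} - \frac{12611}{163} = - \frac{47262879}{585985}$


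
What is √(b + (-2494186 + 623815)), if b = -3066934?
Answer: I*√4937305 ≈ 2222.0*I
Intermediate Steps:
√(b + (-2494186 + 623815)) = √(-3066934 + (-2494186 + 623815)) = √(-3066934 - 1870371) = √(-4937305) = I*√4937305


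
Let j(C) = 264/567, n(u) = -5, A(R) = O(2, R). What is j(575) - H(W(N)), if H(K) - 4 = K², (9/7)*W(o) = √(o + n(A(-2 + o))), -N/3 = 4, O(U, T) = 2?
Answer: 3827/567 ≈ 6.7496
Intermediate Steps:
A(R) = 2
N = -12 (N = -3*4 = -12)
W(o) = 7*√(-5 + o)/9 (W(o) = 7*√(o - 5)/9 = 7*√(-5 + o)/9)
j(C) = 88/189 (j(C) = 264*(1/567) = 88/189)
H(K) = 4 + K²
j(575) - H(W(N)) = 88/189 - (4 + (7*√(-5 - 12)/9)²) = 88/189 - (4 + (7*√(-17)/9)²) = 88/189 - (4 + (7*(I*√17)/9)²) = 88/189 - (4 + (7*I*√17/9)²) = 88/189 - (4 - 833/81) = 88/189 - 1*(-509/81) = 88/189 + 509/81 = 3827/567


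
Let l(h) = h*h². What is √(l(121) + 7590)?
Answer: √1779151 ≈ 1333.8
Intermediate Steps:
l(h) = h³
√(l(121) + 7590) = √(121³ + 7590) = √(1771561 + 7590) = √1779151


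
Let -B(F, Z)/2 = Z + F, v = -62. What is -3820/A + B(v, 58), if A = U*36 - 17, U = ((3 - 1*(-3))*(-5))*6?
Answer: 55796/6497 ≈ 8.5880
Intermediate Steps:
B(F, Z) = -2*F - 2*Z (B(F, Z) = -2*(Z + F) = -2*(F + Z) = -2*F - 2*Z)
U = -180 (U = ((3 + 3)*(-5))*6 = (6*(-5))*6 = -30*6 = -180)
A = -6497 (A = -180*36 - 17 = -6480 - 17 = -6497)
-3820/A + B(v, 58) = -3820/(-6497) + (-2*(-62) - 2*58) = -3820*(-1/6497) + (124 - 116) = 3820/6497 + 8 = 55796/6497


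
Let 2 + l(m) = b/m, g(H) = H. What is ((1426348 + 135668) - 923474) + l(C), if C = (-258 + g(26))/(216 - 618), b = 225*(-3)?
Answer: 73934965/116 ≈ 6.3737e+5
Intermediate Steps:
b = -675
C = 116/201 (C = (-258 + 26)/(216 - 618) = -232/(-402) = -232*(-1/402) = 116/201 ≈ 0.57711)
l(m) = -2 - 675/m
((1426348 + 135668) - 923474) + l(C) = ((1426348 + 135668) - 923474) + (-2 - 675/116/201) = (1562016 - 923474) + (-2 - 675*201/116) = 638542 + (-2 - 135675/116) = 638542 - 135907/116 = 73934965/116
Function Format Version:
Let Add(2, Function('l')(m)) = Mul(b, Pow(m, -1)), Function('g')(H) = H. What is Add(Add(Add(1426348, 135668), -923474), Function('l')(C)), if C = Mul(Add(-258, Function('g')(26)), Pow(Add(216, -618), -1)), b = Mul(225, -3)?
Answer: Rational(73934965, 116) ≈ 6.3737e+5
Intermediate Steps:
b = -675
C = Rational(116, 201) (C = Mul(Add(-258, 26), Pow(Add(216, -618), -1)) = Mul(-232, Pow(-402, -1)) = Mul(-232, Rational(-1, 402)) = Rational(116, 201) ≈ 0.57711)
Function('l')(m) = Add(-2, Mul(-675, Pow(m, -1)))
Add(Add(Add(1426348, 135668), -923474), Function('l')(C)) = Add(Add(Add(1426348, 135668), -923474), Add(-2, Mul(-675, Pow(Rational(116, 201), -1)))) = Add(Add(1562016, -923474), Add(-2, Mul(-675, Rational(201, 116)))) = Add(638542, Add(-2, Rational(-135675, 116))) = Add(638542, Rational(-135907, 116)) = Rational(73934965, 116)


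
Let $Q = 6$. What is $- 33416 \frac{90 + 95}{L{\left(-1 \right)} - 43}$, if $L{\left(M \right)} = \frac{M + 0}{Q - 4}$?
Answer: $\frac{12363920}{87} \approx 1.4211 \cdot 10^{5}$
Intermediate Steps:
$L{\left(M \right)} = \frac{M}{2}$ ($L{\left(M \right)} = \frac{M + 0}{6 - 4} = \frac{M}{2}$)
$- 33416 \frac{90 + 95}{L{\left(-1 \right)} - 43} = - 33416 \frac{90 + 95}{\frac{1}{2} \left(-1\right) - 43} = - 33416 \frac{185}{- \frac{1}{2} - 43} = - 33416 \frac{185}{- \frac{87}{2}} = - 33416 \cdot 185 \left(- \frac{2}{87}\right) = \left(-33416\right) \left(- \frac{370}{87}\right) = \frac{12363920}{87}$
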